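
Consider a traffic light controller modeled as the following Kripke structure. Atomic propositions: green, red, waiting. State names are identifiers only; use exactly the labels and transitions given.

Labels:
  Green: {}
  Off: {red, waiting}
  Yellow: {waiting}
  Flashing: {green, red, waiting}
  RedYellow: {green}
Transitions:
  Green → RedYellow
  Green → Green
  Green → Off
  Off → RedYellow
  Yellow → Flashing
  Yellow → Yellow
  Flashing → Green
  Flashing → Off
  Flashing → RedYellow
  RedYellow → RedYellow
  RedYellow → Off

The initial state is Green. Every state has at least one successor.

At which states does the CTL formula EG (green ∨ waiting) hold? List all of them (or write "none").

States satisfying green ∨ waiting: {Off, Yellow, Flashing, RedYellow}.
States satisfying EG (green ∨ waiting): {Off, Yellow, Flashing, RedYellow}.

{Off, Yellow, Flashing, RedYellow}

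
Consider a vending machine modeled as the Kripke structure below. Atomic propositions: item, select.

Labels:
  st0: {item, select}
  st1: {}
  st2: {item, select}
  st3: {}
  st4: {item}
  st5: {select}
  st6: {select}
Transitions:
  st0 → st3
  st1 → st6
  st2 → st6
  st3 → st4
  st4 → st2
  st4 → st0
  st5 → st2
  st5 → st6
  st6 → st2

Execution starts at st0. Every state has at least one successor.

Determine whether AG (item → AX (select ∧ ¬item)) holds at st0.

States satisfying item → AX (select ∧ ¬item): {st1, st2, st3, st5, st6}.
States satisfying AG (item → AX (select ∧ ¬item)): {st1, st2, st5, st6}.
st0 is reachable from st0 and violates item → AX (select ∧ ¬item), so AG fails at st0.
st0 ∉ Sat(AG (item → AX (select ∧ ¬item))).

No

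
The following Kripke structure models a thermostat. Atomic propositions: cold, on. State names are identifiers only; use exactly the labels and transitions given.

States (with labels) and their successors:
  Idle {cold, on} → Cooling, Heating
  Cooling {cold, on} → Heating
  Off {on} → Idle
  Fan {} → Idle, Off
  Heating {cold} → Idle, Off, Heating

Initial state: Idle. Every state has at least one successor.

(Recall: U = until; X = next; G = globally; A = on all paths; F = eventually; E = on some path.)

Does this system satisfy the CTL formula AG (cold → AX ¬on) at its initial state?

States satisfying cold → AX ¬on: {Cooling, Off, Fan}.
States satisfying AG (cold → AX ¬on): ∅.
Heating is reachable from Idle and violates cold → AX ¬on, so AG fails at Idle.
Idle ∉ Sat(AG (cold → AX ¬on)).

No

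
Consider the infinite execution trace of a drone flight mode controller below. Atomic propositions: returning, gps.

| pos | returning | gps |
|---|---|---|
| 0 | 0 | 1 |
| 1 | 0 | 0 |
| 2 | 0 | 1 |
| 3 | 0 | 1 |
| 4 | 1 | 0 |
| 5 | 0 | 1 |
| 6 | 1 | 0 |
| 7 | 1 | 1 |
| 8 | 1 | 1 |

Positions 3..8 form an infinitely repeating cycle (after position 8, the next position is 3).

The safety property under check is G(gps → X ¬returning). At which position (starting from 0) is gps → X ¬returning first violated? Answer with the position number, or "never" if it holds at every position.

3

Check gps → X ¬returning at each position in order: 0 ✓, 1 ✓, 2 ✓.
At position 3 the labels are {gps} and the next position 4 has {returning}, so gps → X ¬returning is false there. This is the first violation.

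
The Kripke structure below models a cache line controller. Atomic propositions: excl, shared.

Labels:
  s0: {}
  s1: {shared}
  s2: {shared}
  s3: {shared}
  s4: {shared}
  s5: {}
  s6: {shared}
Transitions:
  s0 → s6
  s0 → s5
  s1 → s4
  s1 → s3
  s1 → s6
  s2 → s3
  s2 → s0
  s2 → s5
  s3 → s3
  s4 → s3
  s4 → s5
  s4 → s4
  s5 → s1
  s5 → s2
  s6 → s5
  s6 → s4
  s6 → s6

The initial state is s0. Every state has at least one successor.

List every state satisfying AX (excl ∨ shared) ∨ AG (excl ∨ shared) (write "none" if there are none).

{s1, s3, s5}

States satisfying excl ∨ shared: {s1, s2, s3, s4, s6}.
States satisfying AX (excl ∨ shared): {s1, s3, s5}.
States satisfying AG (excl ∨ shared): {s3}.
States satisfying AX (excl ∨ shared) ∨ AG (excl ∨ shared): {s1, s3, s5}.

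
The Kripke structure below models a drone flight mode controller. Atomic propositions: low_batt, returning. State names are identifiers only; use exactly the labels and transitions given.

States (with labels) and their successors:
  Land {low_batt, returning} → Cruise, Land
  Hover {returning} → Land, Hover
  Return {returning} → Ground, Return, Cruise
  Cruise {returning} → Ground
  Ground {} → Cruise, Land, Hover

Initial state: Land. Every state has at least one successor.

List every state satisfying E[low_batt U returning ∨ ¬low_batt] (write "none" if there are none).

States satisfying low_batt: {Land}.
States satisfying returning ∨ ¬low_batt: {Land, Hover, Return, Cruise, Ground}.
States satisfying E[low_batt U returning ∨ ¬low_batt]: {Land, Hover, Return, Cruise, Ground}.

{Land, Hover, Return, Cruise, Ground}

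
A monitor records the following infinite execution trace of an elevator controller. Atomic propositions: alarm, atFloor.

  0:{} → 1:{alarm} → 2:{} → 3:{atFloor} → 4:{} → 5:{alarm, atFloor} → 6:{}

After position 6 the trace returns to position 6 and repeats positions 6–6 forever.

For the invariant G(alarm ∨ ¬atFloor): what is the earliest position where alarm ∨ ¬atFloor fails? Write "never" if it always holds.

Check alarm ∨ ¬atFloor at each position in order: 0 ✓, 1 ✓, 2 ✓.
At position 3 the labels are {atFloor}, so alarm ∨ ¬atFloor is false there. This is the first violation.

3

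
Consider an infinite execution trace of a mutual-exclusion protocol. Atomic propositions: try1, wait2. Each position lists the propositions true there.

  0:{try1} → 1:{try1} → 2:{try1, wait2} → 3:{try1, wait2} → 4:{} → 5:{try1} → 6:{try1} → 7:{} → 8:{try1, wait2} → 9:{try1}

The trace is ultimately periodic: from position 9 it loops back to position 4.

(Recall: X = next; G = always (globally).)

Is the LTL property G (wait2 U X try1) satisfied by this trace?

wait2 U X try1 must hold at every position from 0 onward. It fails at position 6, so G (wait2 U X try1) is false.

Does not hold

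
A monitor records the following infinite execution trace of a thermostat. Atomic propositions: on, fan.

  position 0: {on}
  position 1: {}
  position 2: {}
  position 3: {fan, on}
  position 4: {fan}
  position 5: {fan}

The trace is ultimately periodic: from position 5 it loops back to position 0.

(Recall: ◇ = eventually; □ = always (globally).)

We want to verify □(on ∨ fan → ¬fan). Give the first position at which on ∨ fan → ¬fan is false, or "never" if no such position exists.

3

Check on ∨ fan → ¬fan at each position in order: 0 ✓, 1 ✓, 2 ✓.
At position 3 the labels are {fan, on}, so on ∨ fan → ¬fan is false there. This is the first violation.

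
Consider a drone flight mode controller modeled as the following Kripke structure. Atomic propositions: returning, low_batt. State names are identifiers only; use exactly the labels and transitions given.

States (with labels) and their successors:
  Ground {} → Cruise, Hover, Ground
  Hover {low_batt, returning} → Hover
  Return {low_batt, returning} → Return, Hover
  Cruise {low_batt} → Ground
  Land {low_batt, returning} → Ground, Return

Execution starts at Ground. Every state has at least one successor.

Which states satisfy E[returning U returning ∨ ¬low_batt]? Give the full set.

States satisfying returning: {Hover, Return, Land}.
States satisfying returning ∨ ¬low_batt: {Ground, Hover, Return, Land}.
States satisfying E[returning U returning ∨ ¬low_batt]: {Ground, Hover, Return, Land}.

{Ground, Hover, Return, Land}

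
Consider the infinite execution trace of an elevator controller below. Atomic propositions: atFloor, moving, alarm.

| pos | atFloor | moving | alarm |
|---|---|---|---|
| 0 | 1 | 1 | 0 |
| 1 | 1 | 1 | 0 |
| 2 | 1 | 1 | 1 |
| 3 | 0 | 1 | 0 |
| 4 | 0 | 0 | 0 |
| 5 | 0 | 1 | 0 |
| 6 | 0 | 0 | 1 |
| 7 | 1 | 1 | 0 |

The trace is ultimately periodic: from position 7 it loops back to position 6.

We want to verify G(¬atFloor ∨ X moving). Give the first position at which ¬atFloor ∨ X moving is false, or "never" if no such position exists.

7

Check ¬atFloor ∨ X moving at each position in order: 0 ✓, 1 ✓, 2 ✓, 3 ✓, 4 ✓, 5 ✓, 6 ✓.
At position 7 the labels are {atFloor, moving} and the next position 6 has {alarm}, so ¬atFloor ∨ X moving is false there. This is the first violation.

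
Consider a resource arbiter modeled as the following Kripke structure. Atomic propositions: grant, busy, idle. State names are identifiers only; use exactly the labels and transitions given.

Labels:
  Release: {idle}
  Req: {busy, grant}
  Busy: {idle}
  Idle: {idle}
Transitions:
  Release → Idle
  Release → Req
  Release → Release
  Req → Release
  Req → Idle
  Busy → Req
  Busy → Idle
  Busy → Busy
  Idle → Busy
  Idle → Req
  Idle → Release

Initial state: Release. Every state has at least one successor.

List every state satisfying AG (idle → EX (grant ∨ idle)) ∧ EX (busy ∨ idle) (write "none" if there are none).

States satisfying idle → EX (grant ∨ idle): {Release, Req, Busy, Idle}.
States satisfying AG (idle → EX (grant ∨ idle)): {Release, Req, Busy, Idle}.
States satisfying busy ∨ idle: {Release, Req, Busy, Idle}.
States satisfying EX (busy ∨ idle): {Release, Req, Busy, Idle}.
States satisfying AG (idle → EX (grant ∨ idle)) ∧ EX (busy ∨ idle): {Release, Req, Busy, Idle}.

{Release, Req, Busy, Idle}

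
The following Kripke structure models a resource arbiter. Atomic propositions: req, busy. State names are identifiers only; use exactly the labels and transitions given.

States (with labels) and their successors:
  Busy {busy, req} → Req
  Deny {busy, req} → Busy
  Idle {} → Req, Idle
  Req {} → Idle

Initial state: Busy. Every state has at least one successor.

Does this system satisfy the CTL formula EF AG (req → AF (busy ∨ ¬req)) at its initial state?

Yes

States satisfying AG (req → AF (busy ∨ ¬req)): {Busy, Deny, Idle, Req}.
States satisfying EF AG (req → AF (busy ∨ ¬req)): {Busy, Deny, Idle, Req}.
Some path from Busy reaches a state where AG (req → AF (busy ∨ ¬req)) holds.
Busy ∈ Sat(EF AG (req → AF (busy ∨ ¬req))).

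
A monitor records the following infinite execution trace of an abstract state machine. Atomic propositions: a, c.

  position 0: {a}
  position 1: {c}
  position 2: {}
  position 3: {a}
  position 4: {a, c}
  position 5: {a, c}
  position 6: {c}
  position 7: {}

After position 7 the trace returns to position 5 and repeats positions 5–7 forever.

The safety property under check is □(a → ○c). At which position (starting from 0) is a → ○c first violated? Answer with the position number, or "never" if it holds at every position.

never

a → ○c holds at every position 0..7, and those are all the positions the trace ever visits, so the invariant □(a → ○c) is never violated.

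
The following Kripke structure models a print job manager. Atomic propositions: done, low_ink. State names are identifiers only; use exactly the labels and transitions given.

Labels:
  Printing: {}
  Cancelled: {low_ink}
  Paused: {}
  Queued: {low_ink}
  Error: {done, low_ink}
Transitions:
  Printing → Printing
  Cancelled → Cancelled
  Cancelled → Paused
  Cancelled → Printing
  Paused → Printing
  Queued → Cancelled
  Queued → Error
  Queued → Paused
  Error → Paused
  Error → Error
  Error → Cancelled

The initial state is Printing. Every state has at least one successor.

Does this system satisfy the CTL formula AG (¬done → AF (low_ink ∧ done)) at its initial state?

States satisfying ¬done → AF (low_ink ∧ done): {Error}.
States satisfying AG (¬done → AF (low_ink ∧ done)): ∅.
Printing is reachable from Printing and violates ¬done → AF (low_ink ∧ done), so AG fails at Printing.
Printing ∉ Sat(AG (¬done → AF (low_ink ∧ done))).

No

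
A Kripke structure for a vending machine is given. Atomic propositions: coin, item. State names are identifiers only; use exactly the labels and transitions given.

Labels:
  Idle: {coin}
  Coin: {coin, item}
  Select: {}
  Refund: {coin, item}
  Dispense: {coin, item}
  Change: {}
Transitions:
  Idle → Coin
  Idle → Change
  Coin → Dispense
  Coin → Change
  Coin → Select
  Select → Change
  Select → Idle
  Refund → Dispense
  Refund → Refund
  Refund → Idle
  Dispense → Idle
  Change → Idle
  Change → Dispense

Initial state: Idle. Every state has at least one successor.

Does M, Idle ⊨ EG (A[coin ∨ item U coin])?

Holds

States satisfying A[coin ∨ item U coin]: {Idle, Coin, Refund, Dispense}.
States satisfying EG (A[coin ∨ item U coin]): {Idle, Coin, Refund, Dispense}.
Idle ∈ Sat(EG (A[coin ∨ item U coin])).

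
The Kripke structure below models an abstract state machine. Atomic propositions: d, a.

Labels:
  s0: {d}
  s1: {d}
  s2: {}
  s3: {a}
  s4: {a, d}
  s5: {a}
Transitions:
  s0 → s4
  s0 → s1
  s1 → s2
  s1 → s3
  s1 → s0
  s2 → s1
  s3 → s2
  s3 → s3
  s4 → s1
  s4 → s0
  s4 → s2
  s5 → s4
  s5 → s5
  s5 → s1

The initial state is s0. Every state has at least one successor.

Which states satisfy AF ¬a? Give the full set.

{s0, s1, s2, s4}

States satisfying ¬a: {s0, s1, s2}.
States satisfying AF ¬a: {s0, s1, s2, s4}.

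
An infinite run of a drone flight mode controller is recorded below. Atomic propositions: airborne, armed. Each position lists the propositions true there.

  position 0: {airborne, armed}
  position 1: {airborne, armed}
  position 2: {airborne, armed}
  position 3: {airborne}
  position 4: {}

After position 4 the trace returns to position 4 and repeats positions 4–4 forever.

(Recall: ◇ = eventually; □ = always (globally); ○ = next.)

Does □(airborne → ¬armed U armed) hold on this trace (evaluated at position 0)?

No

airborne → ¬armed U armed must hold at every position from 0 onward. It fails at position 3, so □(airborne → ¬armed U armed) is false.
Positions where airborne holds: 0, 1, 2, 3.
Check ¬armed U armed at each: 0→ok, 1→ok, 2→ok, 3→fails.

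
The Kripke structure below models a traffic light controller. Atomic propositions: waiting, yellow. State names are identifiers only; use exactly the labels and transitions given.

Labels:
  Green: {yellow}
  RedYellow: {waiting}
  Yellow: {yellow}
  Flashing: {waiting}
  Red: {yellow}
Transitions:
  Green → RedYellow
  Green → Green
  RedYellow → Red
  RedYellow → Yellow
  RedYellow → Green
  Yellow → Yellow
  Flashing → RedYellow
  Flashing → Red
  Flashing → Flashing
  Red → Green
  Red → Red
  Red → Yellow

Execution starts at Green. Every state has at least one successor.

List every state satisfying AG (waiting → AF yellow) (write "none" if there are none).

{Green, RedYellow, Yellow, Red}

States satisfying waiting → AF yellow: {Green, RedYellow, Yellow, Red}.
States satisfying AG (waiting → AF yellow): {Green, RedYellow, Yellow, Red}.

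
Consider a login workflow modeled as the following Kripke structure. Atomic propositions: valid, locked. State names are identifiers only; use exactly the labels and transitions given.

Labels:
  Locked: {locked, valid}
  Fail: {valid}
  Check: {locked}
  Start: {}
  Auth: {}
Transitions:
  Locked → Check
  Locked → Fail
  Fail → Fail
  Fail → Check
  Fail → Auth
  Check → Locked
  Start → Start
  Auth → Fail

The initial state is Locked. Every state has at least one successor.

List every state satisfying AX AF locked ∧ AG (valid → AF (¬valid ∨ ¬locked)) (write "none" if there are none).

States satisfying AF locked: {Locked, Check}.
States satisfying AX AF locked: {Check}.
States satisfying valid → AF (¬valid ∨ ¬locked): {Locked, Fail, Check, Start, Auth}.
States satisfying AG (valid → AF (¬valid ∨ ¬locked)): {Locked, Fail, Check, Start, Auth}.
States satisfying AX AF locked ∧ AG (valid → AF (¬valid ∨ ¬locked)): {Check}.

{Check}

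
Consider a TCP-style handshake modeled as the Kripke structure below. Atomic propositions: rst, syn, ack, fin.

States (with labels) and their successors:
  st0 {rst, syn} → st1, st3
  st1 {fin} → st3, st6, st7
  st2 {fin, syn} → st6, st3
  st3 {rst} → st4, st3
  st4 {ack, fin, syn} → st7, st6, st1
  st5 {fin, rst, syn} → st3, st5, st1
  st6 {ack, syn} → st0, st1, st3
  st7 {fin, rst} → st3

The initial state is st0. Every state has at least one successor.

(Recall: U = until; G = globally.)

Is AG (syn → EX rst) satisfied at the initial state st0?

Satisfied

States satisfying syn → EX rst: {st0, st1, st2, st3, st4, st5, st6, st7}.
States satisfying AG (syn → EX rst): {st0, st1, st2, st3, st4, st5, st6, st7}.
Every state reachable from st0 satisfies syn → EX rst.
st0 ∈ Sat(AG (syn → EX rst)).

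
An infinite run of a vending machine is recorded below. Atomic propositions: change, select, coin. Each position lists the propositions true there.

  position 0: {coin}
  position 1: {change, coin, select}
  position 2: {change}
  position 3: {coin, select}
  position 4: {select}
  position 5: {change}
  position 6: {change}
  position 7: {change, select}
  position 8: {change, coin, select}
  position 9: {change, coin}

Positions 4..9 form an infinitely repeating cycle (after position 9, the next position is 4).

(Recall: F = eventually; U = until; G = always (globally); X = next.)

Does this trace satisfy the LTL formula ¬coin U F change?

Holds

Walking from position 0: F change first holds at position 0, and ¬coin holds at every earlier position along the way, so ¬coin U F change holds.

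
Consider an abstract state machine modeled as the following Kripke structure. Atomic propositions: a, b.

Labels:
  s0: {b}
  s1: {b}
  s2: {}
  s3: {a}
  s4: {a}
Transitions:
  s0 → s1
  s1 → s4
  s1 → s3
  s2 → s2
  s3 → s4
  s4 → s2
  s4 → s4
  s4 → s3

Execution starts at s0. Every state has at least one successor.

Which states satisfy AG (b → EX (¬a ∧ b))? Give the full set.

States satisfying b → EX (¬a ∧ b): {s0, s2, s3, s4}.
States satisfying AG (b → EX (¬a ∧ b)): {s2, s3, s4}.

{s2, s3, s4}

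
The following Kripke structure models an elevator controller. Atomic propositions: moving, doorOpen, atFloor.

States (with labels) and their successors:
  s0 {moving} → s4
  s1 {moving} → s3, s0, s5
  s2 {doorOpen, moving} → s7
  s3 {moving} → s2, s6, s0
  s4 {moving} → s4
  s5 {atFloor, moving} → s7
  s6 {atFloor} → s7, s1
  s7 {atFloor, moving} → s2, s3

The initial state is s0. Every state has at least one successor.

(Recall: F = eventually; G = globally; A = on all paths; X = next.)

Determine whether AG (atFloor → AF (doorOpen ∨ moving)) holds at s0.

States satisfying atFloor → AF (doorOpen ∨ moving): {s0, s1, s2, s3, s4, s5, s6, s7}.
States satisfying AG (atFloor → AF (doorOpen ∨ moving)): {s0, s1, s2, s3, s4, s5, s6, s7}.
Every state reachable from s0 satisfies atFloor → AF (doorOpen ∨ moving).
s0 ∈ Sat(AG (atFloor → AF (doorOpen ∨ moving))).

Yes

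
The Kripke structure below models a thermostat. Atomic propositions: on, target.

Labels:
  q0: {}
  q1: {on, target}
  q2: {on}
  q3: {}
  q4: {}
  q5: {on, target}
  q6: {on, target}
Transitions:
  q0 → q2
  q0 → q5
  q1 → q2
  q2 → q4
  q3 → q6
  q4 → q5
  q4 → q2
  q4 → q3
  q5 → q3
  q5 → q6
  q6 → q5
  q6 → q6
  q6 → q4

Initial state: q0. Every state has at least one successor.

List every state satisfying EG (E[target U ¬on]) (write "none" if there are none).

{q0, q3, q4, q5, q6}

States satisfying E[target U ¬on]: {q0, q3, q4, q5, q6}.
States satisfying EG (E[target U ¬on]): {q0, q3, q4, q5, q6}.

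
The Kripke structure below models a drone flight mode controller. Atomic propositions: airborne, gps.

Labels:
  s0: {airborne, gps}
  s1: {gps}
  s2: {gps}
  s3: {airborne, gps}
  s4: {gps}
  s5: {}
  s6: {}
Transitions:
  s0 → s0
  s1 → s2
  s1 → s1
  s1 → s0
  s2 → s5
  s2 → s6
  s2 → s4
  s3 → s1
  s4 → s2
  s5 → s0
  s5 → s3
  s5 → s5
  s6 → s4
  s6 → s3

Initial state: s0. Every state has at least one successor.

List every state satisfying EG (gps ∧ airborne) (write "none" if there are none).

{s0}

States satisfying gps ∧ airborne: {s0, s3}.
States satisfying EG (gps ∧ airborne): {s0}.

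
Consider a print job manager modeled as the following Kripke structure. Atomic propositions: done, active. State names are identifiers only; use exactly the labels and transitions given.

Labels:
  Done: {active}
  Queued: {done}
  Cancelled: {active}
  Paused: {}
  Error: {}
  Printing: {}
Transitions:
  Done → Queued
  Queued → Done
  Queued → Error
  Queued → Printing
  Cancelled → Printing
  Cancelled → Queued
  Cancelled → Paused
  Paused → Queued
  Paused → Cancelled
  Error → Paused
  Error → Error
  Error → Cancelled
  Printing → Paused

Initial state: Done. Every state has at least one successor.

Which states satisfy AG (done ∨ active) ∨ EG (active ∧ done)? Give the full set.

none

States satisfying done ∨ active: {Done, Queued, Cancelled}.
States satisfying AG (done ∨ active): ∅.
States satisfying active ∧ done: ∅.
States satisfying EG (active ∧ done): ∅.
States satisfying AG (done ∨ active) ∨ EG (active ∧ done): ∅.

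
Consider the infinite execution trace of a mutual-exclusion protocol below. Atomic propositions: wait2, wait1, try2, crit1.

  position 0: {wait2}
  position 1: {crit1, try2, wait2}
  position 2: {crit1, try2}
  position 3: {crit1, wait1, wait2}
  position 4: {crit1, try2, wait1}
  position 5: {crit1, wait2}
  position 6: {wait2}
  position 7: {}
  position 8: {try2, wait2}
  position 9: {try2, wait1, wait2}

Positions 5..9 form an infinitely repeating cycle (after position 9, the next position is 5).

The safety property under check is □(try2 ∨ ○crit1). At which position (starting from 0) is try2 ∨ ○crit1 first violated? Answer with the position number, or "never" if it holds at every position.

Check try2 ∨ ○crit1 at each position in order: 0 ✓, 1 ✓, 2 ✓, 3 ✓, 4 ✓.
At position 5 the labels are {crit1, wait2} and the next position 6 has {wait2}, so try2 ∨ ○crit1 is false there. This is the first violation.

5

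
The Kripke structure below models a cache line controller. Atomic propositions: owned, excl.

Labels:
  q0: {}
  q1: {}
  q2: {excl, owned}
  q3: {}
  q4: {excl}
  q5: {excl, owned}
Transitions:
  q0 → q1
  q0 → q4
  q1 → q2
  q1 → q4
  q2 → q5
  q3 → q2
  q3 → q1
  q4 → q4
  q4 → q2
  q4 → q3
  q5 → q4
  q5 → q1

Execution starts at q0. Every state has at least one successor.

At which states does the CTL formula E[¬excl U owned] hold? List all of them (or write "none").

States satisfying ¬excl: {q0, q1, q3}.
States satisfying owned: {q2, q5}.
States satisfying E[¬excl U owned]: {q0, q1, q2, q3, q5}.

{q0, q1, q2, q3, q5}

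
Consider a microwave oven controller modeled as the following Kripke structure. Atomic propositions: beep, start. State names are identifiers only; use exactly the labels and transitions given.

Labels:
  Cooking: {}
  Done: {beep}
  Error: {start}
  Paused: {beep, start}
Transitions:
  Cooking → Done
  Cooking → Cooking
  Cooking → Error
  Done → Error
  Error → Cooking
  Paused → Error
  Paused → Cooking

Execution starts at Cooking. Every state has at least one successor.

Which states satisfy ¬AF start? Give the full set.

{Cooking}

States satisfying start: {Error, Paused}.
States satisfying AF start: {Done, Error, Paused}.
States satisfying ¬AF start: {Cooking}.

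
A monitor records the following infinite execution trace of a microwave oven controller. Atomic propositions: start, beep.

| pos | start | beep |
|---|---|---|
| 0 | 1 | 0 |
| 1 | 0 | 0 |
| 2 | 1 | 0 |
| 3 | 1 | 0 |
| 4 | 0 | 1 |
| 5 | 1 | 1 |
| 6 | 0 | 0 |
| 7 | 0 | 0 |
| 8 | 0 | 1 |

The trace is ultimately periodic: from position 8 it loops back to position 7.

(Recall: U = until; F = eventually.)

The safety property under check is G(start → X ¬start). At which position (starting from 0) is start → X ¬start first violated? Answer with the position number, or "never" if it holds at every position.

2

Check start → X ¬start at each position in order: 0 ✓, 1 ✓.
At position 2 the labels are {start} and the next position 3 has {start}, so start → X ¬start is false there. This is the first violation.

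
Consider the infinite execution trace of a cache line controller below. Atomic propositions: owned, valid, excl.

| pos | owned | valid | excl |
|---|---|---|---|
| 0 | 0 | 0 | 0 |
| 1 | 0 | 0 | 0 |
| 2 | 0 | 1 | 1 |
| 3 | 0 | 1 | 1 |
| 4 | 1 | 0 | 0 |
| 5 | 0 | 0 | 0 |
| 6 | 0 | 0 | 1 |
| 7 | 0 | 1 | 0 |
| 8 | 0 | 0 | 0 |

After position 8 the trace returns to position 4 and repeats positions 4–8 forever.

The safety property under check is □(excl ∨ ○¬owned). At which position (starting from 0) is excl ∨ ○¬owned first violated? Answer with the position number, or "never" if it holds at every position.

8

Check excl ∨ ○¬owned at each position in order: 0 ✓, 1 ✓, 2 ✓, 3 ✓, 4 ✓, 5 ✓, 6 ✓, 7 ✓.
At position 8 the labels are {} and the next position 4 has {owned}, so excl ∨ ○¬owned is false there. This is the first violation.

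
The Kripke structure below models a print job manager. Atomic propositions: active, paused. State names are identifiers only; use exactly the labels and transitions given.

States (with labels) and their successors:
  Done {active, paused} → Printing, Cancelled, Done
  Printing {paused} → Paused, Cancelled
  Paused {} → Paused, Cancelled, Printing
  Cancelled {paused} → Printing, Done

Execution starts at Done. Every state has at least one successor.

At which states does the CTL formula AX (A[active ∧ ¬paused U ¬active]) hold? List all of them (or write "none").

States satisfying A[active ∧ ¬paused U ¬active]: {Printing, Paused, Cancelled}.
States satisfying AX (A[active ∧ ¬paused U ¬active]): {Printing, Paused}.

{Printing, Paused}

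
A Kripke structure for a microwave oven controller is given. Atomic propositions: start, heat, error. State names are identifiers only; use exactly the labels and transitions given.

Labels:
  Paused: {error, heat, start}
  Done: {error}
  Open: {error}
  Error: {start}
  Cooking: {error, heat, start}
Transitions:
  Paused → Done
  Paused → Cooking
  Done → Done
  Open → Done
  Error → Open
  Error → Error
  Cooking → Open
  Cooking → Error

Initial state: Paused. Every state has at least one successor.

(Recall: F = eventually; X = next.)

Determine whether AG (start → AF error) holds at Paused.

States satisfying start → AF error: {Paused, Done, Open, Cooking}.
States satisfying AG (start → AF error): {Done, Open}.
Error is reachable from Paused and violates start → AF error, so AG fails at Paused.
Paused ∉ Sat(AG (start → AF error)).

No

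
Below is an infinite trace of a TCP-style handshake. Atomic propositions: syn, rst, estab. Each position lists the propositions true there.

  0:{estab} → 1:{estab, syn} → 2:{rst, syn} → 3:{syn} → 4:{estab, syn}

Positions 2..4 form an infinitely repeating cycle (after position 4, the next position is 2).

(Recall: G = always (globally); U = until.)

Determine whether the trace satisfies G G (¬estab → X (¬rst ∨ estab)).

G (¬estab → X (¬rst ∨ estab)) holds at every position 0..4, and those are all positions ever visited, so G G (¬estab → X (¬rst ∨ estab)) holds.

Satisfied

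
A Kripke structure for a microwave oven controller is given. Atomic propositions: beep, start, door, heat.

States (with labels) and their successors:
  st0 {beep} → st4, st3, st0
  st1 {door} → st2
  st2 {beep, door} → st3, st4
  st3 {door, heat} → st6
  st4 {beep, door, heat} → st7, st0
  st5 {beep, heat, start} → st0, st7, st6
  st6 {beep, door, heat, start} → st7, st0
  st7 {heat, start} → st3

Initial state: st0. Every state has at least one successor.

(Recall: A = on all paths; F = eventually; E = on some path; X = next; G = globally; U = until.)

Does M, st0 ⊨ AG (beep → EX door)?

Does not hold

States satisfying beep → EX door: {st0, st1, st2, st3, st5, st7}.
States satisfying AG (beep → EX door): ∅.
st4 is reachable from st0 and violates beep → EX door, so AG fails at st0.
st0 ∉ Sat(AG (beep → EX door)).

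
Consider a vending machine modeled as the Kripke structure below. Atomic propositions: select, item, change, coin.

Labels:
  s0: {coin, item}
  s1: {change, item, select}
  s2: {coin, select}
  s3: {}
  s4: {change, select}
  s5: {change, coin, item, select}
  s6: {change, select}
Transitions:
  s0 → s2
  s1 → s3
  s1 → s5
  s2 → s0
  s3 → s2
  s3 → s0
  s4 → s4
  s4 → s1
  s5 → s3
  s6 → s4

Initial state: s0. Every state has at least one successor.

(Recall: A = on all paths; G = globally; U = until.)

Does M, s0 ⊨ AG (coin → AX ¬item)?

Violated

States satisfying coin → AX ¬item: {s0, s1, s3, s4, s5, s6}.
States satisfying AG (coin → AX ¬item): ∅.
s2 is reachable from s0 and violates coin → AX ¬item, so AG fails at s0.
s0 ∉ Sat(AG (coin → AX ¬item)).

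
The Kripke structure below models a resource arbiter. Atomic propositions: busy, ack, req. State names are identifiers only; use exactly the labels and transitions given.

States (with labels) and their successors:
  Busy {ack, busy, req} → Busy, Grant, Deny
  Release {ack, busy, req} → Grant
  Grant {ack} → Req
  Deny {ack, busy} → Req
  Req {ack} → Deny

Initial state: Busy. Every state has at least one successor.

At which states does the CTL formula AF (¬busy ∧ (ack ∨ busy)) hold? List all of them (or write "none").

States satisfying ¬busy ∧ (ack ∨ busy): {Grant, Req}.
States satisfying AF (¬busy ∧ (ack ∨ busy)): {Release, Grant, Deny, Req}.

{Release, Grant, Deny, Req}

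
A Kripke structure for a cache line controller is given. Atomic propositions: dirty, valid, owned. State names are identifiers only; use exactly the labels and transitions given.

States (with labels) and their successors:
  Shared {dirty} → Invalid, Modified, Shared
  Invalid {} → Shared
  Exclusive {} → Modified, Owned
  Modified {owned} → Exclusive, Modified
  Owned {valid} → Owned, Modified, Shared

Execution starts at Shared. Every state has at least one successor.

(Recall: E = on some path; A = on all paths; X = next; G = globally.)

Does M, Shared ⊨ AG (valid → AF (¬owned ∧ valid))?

Holds

States satisfying valid → AF (¬owned ∧ valid): {Shared, Invalid, Exclusive, Modified, Owned}.
States satisfying AG (valid → AF (¬owned ∧ valid)): {Shared, Invalid, Exclusive, Modified, Owned}.
Every state reachable from Shared satisfies valid → AF (¬owned ∧ valid).
Shared ∈ Sat(AG (valid → AF (¬owned ∧ valid))).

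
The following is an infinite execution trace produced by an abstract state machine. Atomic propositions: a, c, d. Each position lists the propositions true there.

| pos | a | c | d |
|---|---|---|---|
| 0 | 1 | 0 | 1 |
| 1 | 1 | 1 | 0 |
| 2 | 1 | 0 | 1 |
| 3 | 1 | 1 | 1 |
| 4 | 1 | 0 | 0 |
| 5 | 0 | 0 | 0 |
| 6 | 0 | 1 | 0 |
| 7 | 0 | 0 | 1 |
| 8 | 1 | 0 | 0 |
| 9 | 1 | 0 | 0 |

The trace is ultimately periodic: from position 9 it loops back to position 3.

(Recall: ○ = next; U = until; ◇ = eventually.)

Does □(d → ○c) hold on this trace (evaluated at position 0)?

No

d → ○c must hold at every position from 0 onward. It fails at position 3, so □(d → ○c) is false.
Positions where d holds: 0, 2, 3, 7.
Check ○c at each: 0→ok, 2→ok, 3→fails, 7→fails.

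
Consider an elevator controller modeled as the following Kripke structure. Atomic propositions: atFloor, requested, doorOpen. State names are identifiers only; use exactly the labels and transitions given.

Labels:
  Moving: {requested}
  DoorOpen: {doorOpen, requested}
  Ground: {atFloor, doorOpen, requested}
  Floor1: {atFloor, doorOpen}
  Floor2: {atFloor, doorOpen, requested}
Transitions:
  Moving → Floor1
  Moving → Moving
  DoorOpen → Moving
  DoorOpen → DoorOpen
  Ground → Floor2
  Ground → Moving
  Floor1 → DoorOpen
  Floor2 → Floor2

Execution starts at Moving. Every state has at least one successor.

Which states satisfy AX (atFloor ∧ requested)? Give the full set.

States satisfying atFloor ∧ requested: {Ground, Floor2}.
States satisfying AX (atFloor ∧ requested): {Floor2}.

{Floor2}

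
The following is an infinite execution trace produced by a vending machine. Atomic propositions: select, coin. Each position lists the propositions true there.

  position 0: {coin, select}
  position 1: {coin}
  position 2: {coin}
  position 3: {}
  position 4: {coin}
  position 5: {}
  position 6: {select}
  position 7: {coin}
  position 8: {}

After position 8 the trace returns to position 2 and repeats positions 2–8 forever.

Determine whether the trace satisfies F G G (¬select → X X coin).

G G (¬select → X X coin) is false at every position 0..8, so it never becomes true and F G G (¬select → X X coin) fails.

Does not hold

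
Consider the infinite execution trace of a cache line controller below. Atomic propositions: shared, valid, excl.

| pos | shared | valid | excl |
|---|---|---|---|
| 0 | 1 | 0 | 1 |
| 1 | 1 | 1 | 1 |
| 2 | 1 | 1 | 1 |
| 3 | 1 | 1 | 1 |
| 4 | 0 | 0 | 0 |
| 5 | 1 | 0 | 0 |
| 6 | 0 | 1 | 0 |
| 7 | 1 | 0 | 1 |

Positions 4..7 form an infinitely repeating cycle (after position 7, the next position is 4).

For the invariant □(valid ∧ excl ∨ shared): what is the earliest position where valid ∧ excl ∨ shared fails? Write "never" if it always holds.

4

Check valid ∧ excl ∨ shared at each position in order: 0 ✓, 1 ✓, 2 ✓, 3 ✓.
At position 4 the labels are {}, so valid ∧ excl ∨ shared is false there. This is the first violation.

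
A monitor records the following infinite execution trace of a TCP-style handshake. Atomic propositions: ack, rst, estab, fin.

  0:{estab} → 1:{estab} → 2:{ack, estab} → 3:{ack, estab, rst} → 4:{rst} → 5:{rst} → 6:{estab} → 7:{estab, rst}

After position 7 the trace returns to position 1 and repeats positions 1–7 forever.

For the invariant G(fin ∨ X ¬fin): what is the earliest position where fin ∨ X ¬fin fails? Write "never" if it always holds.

never

fin ∨ X ¬fin holds at every position 0..7, and those are all the positions the trace ever visits, so the invariant G(fin ∨ X ¬fin) is never violated.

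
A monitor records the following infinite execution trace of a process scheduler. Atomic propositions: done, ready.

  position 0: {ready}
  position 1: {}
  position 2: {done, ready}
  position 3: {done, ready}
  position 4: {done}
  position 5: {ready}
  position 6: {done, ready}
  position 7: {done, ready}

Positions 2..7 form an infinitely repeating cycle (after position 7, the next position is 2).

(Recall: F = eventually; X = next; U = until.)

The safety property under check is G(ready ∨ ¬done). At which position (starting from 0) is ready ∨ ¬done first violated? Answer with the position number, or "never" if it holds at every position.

Check ready ∨ ¬done at each position in order: 0 ✓, 1 ✓, 2 ✓, 3 ✓.
At position 4 the labels are {done}, so ready ∨ ¬done is false there. This is the first violation.

4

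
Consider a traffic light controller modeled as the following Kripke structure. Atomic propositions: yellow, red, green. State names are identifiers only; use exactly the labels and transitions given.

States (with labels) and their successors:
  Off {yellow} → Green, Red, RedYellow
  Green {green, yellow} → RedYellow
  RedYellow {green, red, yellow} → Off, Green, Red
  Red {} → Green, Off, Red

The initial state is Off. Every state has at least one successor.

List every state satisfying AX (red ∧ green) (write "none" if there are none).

States satisfying red ∧ green: {RedYellow}.
States satisfying AX (red ∧ green): {Green}.

{Green}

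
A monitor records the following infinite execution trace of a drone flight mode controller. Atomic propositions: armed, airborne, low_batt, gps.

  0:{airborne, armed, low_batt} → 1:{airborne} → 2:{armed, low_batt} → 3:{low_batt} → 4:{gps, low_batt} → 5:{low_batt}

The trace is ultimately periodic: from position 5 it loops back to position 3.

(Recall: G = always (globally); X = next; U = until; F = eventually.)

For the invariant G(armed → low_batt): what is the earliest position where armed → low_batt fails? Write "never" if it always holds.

armed → low_batt holds at every position 0..5, and those are all the positions the trace ever visits, so the invariant G(armed → low_batt) is never violated.

never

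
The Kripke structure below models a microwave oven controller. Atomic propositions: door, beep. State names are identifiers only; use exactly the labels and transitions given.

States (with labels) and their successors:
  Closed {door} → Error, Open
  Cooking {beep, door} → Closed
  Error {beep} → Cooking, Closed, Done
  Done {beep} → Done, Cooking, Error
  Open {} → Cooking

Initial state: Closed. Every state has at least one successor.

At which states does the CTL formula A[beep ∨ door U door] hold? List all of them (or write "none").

States satisfying beep ∨ door: {Closed, Cooking, Error, Done}.
States satisfying door: {Closed, Cooking}.
States satisfying A[beep ∨ door U door]: {Closed, Cooking}.

{Closed, Cooking}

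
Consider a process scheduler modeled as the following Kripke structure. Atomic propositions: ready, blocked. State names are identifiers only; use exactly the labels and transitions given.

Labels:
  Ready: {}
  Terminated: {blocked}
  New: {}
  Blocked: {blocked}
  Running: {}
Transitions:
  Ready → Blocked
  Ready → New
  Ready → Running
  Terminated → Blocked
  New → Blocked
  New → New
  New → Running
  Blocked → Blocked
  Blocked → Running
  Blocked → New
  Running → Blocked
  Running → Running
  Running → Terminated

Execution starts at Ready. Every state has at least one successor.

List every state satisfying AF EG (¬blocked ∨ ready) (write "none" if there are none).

{Ready, New, Running}

States satisfying EG (¬blocked ∨ ready): {Ready, New, Running}.
States satisfying AF EG (¬blocked ∨ ready): {Ready, New, Running}.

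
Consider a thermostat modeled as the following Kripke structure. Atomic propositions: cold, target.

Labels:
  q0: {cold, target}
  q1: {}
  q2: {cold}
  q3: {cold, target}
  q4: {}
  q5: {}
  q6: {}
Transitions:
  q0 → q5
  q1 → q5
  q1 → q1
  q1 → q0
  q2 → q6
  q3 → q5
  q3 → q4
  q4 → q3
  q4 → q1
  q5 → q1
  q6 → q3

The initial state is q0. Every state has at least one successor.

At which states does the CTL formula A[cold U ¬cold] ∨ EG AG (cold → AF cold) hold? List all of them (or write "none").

{q0, q1, q2, q3, q4, q5, q6}

States satisfying cold: {q0, q2, q3}.
States satisfying ¬cold: {q1, q4, q5, q6}.
States satisfying A[cold U ¬cold]: {q0, q1, q2, q3, q4, q5, q6}.
States satisfying AG (cold → AF cold): {q0, q1, q2, q3, q4, q5, q6}.
States satisfying EG AG (cold → AF cold): {q0, q1, q2, q3, q4, q5, q6}.
States satisfying A[cold U ¬cold] ∨ EG AG (cold → AF cold): {q0, q1, q2, q3, q4, q5, q6}.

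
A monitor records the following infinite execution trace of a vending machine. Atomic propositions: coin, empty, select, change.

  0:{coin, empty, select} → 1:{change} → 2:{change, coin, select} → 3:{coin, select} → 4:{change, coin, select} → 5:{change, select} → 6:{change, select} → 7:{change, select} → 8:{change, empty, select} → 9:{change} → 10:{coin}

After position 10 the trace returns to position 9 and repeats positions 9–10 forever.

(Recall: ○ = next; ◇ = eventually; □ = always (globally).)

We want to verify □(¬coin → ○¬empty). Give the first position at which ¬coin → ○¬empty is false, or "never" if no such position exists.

Check ¬coin → ○¬empty at each position in order: 0 ✓, 1 ✓, 2 ✓, 3 ✓, 4 ✓, 5 ✓, 6 ✓.
At position 7 the labels are {change, select} and the next position 8 has {change, empty, select}, so ¬coin → ○¬empty is false there. This is the first violation.

7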